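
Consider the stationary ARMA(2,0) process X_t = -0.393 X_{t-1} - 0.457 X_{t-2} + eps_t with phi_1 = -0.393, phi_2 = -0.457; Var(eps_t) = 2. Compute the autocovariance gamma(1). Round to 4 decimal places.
\gamma(1) = -0.7354

Multiply the model equation by X_{t-k} and take expectations. With theta_0 = psi_0 = 1 and psi_j the MA(infinity) weights, this gives
  gamma(k) - sum_i phi_i gamma(k-i) = c_k,
  c_k = sigma^2 * sum_{j=k..q} theta_j psi_{j-k}   (c_k = 0 for k > q),
using gamma(-m) = gamma(m).
Pure AR (q = 0): c_0 = sigma^2 = 2, c_k = 0 for k >= 1.
Equations for k = 0, 1, 2 (AR order 2, c_2 = 0):
  (E0) gamma(0) = phi_1 gamma(1) + phi_2 gamma(2) + c_0
  (E1) gamma(1) = phi_1 gamma(0) + phi_2 gamma(1) + c_1
  (E2) gamma(2) = phi_1 gamma(1) + phi_2 gamma(0)
From (E1): gamma(1) = A gamma(0) + B with
  A = phi_1 / (1 - phi_2) = -0.393 / 1.457 = -0.269732,   B = c_1 / (1 - phi_2) = 0 / 1.457 = 0.
Insert (E2) into (E0): gamma(0) (1 - phi_2^2) = phi_1 (1 + phi_2) gamma(1) + c_0.
  phi_1 (1 + phi_2) = (-0.393)(0.543) = -0.213399,   1 - phi_2^2 = 0.791151.
Replace gamma(1) by A gamma(0) + B and collect gamma(0):
  gamma(0) [0.791151 - (-0.213399)(-0.269732)] = c_0 = 2
  gamma(0) * 0.73359 = 2
  gamma(0) = 2 / 0.73359 = 2.726317.
  gamma(1) = A gamma(0) = (-0.269732)(2.726317) = -0.735376.
Therefore gamma(1) = -0.7354 (to 4 decimal places).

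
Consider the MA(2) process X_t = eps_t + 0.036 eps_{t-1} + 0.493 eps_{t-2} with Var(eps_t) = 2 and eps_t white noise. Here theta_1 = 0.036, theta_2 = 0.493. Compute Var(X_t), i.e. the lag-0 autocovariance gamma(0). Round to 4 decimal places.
\gamma(0) = 2.4887

For an MA(q) process X_t = eps_t + sum_i theta_i eps_{t-i} with
Var(eps_t) = sigma^2, the variance is
  gamma(0) = sigma^2 * (1 + sum_i theta_i^2).
  sum_i theta_i^2 = (0.036)^2 + (0.493)^2 = 0.001296 + 0.243049 = 0.244345.
  gamma(0) = 2 * (1 + 0.244345) = 2 * 1.244345 = 2.48869, which rounds to 2.4887.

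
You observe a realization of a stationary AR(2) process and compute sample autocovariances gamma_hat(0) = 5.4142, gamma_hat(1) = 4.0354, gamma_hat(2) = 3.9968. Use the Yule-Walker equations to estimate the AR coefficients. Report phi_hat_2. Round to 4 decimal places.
\hat\phi_{2} = 0.4110

The Yule-Walker equations for an AR(p) process read, in matrix form,
  Gamma_p phi = r_p,   with   (Gamma_p)_{ij} = gamma(|i - j|),
                       (r_p)_i = gamma(i),   i,j = 1..p.
Substitute the sample gammas (Toeplitz matrix and right-hand side of size 2):
  Gamma_p = [[5.4142, 4.0354], [4.0354, 5.4142]]
  r_p     = [4.0354, 3.9968]
Written out:
  5.4142 phi_1 + 4.0354 phi_2 = 4.0354
  4.0354 phi_1 + 5.4142 phi_2 = 3.9968
Solve by Cramer's rule:
  det = gamma(0)^2 - gamma(1)^2 = (5.4142)^2 - (4.0354)^2 = 29.31356164 - 16.28445316 = 13.02910848
  phi_hat_1 = [gamma(1) gamma(0) - gamma(1) gamma(2)] / det = [(4.0354)(5.4142) - (4.0354)(3.9968)] / 13.02910848 = 5.71977596 / 13.02910848 = 0.439
  phi_hat_2 = [gamma(0) gamma(2) - gamma(1)^2] / det = [(5.4142)(3.9968) - (4.0354)^2] / 13.02910848 = 5.3550214 / 13.02910848 = 0.411
So phi_hat = [0.4390, 0.4110].
Therefore phi_hat_2 = 0.4110.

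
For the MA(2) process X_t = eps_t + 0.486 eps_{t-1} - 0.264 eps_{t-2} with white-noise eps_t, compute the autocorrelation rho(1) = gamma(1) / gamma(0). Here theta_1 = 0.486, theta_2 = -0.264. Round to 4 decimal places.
\rho(1) = 0.2739

For an MA(q) process with theta_0 = 1, the autocovariance is
  gamma(k) = sigma^2 * sum_{i=0..q-k} theta_i * theta_{i+k},
and rho(k) = gamma(k) / gamma(0). Sigma^2 cancels.
  numerator   = (1)*(0.486) + (0.486)*(-0.264) = 0.357696.
  denominator = (1)^2 + (0.486)^2 + (-0.264)^2 = 1.305892.
  rho(1) = 0.357696 / 1.305892 = 0.2739.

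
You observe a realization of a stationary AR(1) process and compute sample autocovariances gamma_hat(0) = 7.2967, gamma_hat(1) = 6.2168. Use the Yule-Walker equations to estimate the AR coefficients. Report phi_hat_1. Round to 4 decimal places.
\hat\phi_{1} = 0.8520

The Yule-Walker equations for an AR(p) process read, in matrix form,
  Gamma_p phi = r_p,   with   (Gamma_p)_{ij} = gamma(|i - j|),
                       (r_p)_i = gamma(i),   i,j = 1..p.
Substitute the sample gammas (Toeplitz matrix and right-hand side of size 1):
  Gamma_p = [[7.2967]]
  r_p     = [6.2168]
With p = 1 this is the single equation gamma(0) phi_1 = gamma(1):
  phi_hat_1 = gamma(1) / gamma(0) = 6.2168 / 7.2967 = 0.8520.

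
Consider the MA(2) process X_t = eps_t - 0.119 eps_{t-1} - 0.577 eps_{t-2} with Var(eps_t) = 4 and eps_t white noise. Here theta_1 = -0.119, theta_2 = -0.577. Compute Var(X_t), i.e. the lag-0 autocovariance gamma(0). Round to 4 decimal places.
\gamma(0) = 5.3884

For an MA(q) process X_t = eps_t + sum_i theta_i eps_{t-i} with
Var(eps_t) = sigma^2, the variance is
  gamma(0) = sigma^2 * (1 + sum_i theta_i^2).
  sum_i theta_i^2 = (-0.119)^2 + (-0.577)^2 = 0.014161 + 0.332929 = 0.34709.
  gamma(0) = 4 * (1 + 0.34709) = 4 * 1.34709 = 5.38836, which rounds to 5.3884.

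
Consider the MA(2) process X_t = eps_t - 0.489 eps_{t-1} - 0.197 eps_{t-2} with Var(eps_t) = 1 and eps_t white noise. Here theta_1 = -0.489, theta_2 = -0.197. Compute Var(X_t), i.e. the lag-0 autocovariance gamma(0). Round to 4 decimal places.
\gamma(0) = 1.2779

For an MA(q) process X_t = eps_t + sum_i theta_i eps_{t-i} with
Var(eps_t) = sigma^2, the variance is
  gamma(0) = sigma^2 * (1 + sum_i theta_i^2).
  sum_i theta_i^2 = (-0.489)^2 + (-0.197)^2 = 0.239121 + 0.038809 = 0.27793.
  gamma(0) = 1 * (1 + 0.27793) = 1 * 1.27793 = 1.27793, which rounds to 1.2779.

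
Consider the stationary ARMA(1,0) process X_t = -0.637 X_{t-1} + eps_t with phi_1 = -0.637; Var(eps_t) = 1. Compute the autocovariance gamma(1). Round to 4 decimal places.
\gamma(1) = -1.0720

Multiply the model equation by X_{t-k} and take expectations. With theta_0 = psi_0 = 1 and psi_j the MA(infinity) weights, this gives
  gamma(k) - sum_i phi_i gamma(k-i) = c_k,
  c_k = sigma^2 * sum_{j=k..q} theta_j psi_{j-k}   (c_k = 0 for k > q),
using gamma(-m) = gamma(m).
Pure AR (q = 0): c_0 = sigma^2 = 1, c_k = 0 for k >= 1.
Equations for k = 0 and k = 1 (AR order 1):
  gamma(0) = phi_1 gamma(1) + c_0
  gamma(1) = phi_1 gamma(0) + c_1
Substituting the second into the first: gamma(0) (1 - phi_1^2) = c_0 + phi_1 c_1, so
  gamma(0) = c_0 / (1 - phi_1^2) = 1 / (1 - (-0.637)^2) = 1 / 0.594231 = 1.682847.
  gamma(1) = phi_1 gamma(0) = (-0.637)(1.682847) = -1.071974.
Therefore gamma(1) = -1.0720 (to 4 decimal places).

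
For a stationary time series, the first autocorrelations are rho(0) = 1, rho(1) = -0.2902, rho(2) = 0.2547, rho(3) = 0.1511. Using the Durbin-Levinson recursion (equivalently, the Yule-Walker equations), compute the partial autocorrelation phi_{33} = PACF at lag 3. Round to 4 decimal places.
\phi_{33} = 0.3001

The PACF at lag k is phi_{kk}, the last component of the solution
to the Yule-Walker system G_k phi = r_k where
  (G_k)_{ij} = rho(|i - j|), (r_k)_i = rho(i), i,j = 1..k.
Equivalently, Durbin-Levinson gives phi_{kk} iteratively:
  phi_{11} = rho(1)
  phi_{kk} = [rho(k) - sum_{j=1..k-1} phi_{k-1,j} rho(k-j)]
            / [1 - sum_{j=1..k-1} phi_{k-1,j} rho(j)],
  phi_{k,j} = phi_{k-1,j} - phi_{kk} phi_{k-1,k-j},  j = 1..k-1.
Step k = 1:
  phi_11 = rho(1) = -0.2902.
Step k = 2:
  phi_22 = [rho(2) - phi_11 rho(1)] / [1 - phi_11 rho(1)] = [0.2547 - (-0.2902)(-0.2902)] / [1 - (-0.2902)(-0.2902)]
         = 0.17048396 / 0.91578396 = 0.186162.
  Update: phi_21 = phi_11 - phi_22 phi_11 = -0.2902 - (0.186162)(-0.2902) = -0.236176.
Step k = 3:
  phi_33 = [rho(3) - phi_21 rho(2) - phi_22 rho(1)] / [1 - phi_21 rho(1) - phi_22 rho(2)]
    numerator   = 0.1511 - (-0.236176)(0.2547) - (0.186162)(-0.2902) = 0.26527814
    denominator = 1 - (-0.236176)(-0.2902) - (0.186162)(0.2547) = 0.88404636
  phi_33 = 0.26527814 / 0.88404636 = 0.3001.
Therefore phi_{33} = 0.3001.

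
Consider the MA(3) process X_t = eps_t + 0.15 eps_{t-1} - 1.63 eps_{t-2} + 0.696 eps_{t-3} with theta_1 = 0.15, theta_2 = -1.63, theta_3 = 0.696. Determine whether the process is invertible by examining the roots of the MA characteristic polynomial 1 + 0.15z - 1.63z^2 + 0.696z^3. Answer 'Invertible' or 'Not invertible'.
\text{Not invertible}

The MA(q) characteristic polynomial is P(z) = 1 + 0.15z - 1.63z^2 + 0.696z^3.
Invertibility requires all roots to lie outside the unit circle, i.e. |z| > 1 for every root.
Degree 3: look for a simple real root z0 first, then factor out (1 - z/z0) and solve the remaining quadratic.
Testing z0 = 1.25: P(1.25) = 1 + (0.15)(1.25) + (-1.63)(1.25)^2 + (0.696)(1.25)^3
  = 1 + (0.1875) + (-2.546875) + (1.359375) = 0.  So z_0 = 1.25 is a root, |z_0| = 1.25.
Divide out the factor (1 - 0.8 z) = (1 - z/z0) (since 1/z0 = 0.8):
  P(z) = (1 - 0.8 z)(1 + (0.95) z + (-0.87) z^2)
  [check: z-coef 0.95 - (0.8) = 0.15; z^2-coef -0.87 - (0.8)(0.95) = -1.63; z^3-coef -(0.8)(-0.87) = 0.696.]
Remaining roots from the quadratic factor 1 + (0.95) z + (-0.87) z^2:
  Set 1 + (0.95) z + (-0.87) z^2 = 0, i.e. a z^2 + b z + c = 0 with a = -0.87, b = 0.95, c = 1.
  Discriminant D = b^2 - 4ac = (0.95)^2 - 4*(-0.87)*1 = 0.9025 - (-3.48) = 4.3825.
  D >= 0, so the roots are real: z = (-b +/- sqrt(D)) / (2a) = (-0.95 +/- 2.093442) / (-1.74).
    z_1 = (-0.95 + 2.093442) / (-1.74) = -0.6572,   |z_1| = 0.6572.
    z_2 = (-0.95 - 2.093442) / (-1.74) = 1.7491,   |z_2| = 1.7491.
Moduli of all roots: 1.2500, 0.6572, 1.7491.
All moduli strictly greater than 1? No.
Verdict: Not invertible.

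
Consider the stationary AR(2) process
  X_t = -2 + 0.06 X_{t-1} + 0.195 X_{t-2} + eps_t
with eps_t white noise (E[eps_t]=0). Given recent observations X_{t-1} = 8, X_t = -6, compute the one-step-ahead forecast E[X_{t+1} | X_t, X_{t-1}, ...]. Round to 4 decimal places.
E[X_{t+1} \mid \mathcal F_t] = -0.8000

For an AR(p) model X_t = c + sum_i phi_i X_{t-i} + eps_t, the
one-step-ahead conditional mean is
  E[X_{t+1} | X_t, ...] = c + sum_i phi_i X_{t+1-i}.
Substitute known values:
  E[X_{t+1} | ...] = -2 + (0.06) * (-6) + (0.195) * (8)
                   = -0.8000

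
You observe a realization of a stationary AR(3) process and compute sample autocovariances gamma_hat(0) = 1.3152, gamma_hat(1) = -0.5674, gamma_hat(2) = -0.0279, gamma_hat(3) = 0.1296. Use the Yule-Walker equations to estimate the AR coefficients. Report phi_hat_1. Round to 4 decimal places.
\hat\phi_{1} = -0.5490

The Yule-Walker equations for an AR(p) process read, in matrix form,
  Gamma_p phi = r_p,   with   (Gamma_p)_{ij} = gamma(|i - j|),
                       (r_p)_i = gamma(i),   i,j = 1..p.
Substitute the sample gammas (Toeplitz matrix and right-hand side of size 3):
  Gamma_p = [[1.3152, -0.5674, -0.0279], [-0.5674, 1.3152, -0.5674], [-0.0279, -0.5674, 1.3152]]
  r_p     = [-0.5674, -0.0279, 0.1296]
Written out (R1..R3):
  (R1) 1.3152 phi_1 - 0.5674 phi_2 - 0.0279 phi_3 = -0.5674
  (R2) -0.5674 phi_1 + 1.3152 phi_2 - 0.5674 phi_3 = -0.0279
  (R3) -0.0279 phi_1 - 0.5674 phi_2 + 1.3152 phi_3 = 0.1296
Gaussian elimination:
  R2 <- R2 - (-0.5674/1.3152) R1 = R2 - (-0.431417) R1:  1.070414 phi_2 - 0.579437 phi_3 = -0.272686
  R3 <- R3 - (-0.0279/1.3152) R1 = R3 - (-0.021214) R1:  -0.579437 phi_2 + 1.314608 phi_3 = 0.117563
  R3 <- R3 - (-0.579437/1.070414) R2 = R3 - (-0.54132) R2:  1.000947 phi_3 = -0.030047
Back-substitution:
  phi_hat_3 = -0.030047 / 1.000947 = -0.030019
  phi_hat_2 = (-0.272686 - (-0.579437)(-0.030019)) / 1.070414 = -0.270998
  phi_hat_1 = (-0.5674 - (-0.5674)(-0.270998) - (-0.0279)(-0.030019)) / 1.3152 = -0.548967
So phi_hat = [-0.5490, -0.2710, -0.0300].
Therefore phi_hat_1 = -0.5490.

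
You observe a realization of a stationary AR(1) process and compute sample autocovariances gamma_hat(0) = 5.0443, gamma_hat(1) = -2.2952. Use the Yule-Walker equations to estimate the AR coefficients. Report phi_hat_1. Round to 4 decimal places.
\hat\phi_{1} = -0.4550

The Yule-Walker equations for an AR(p) process read, in matrix form,
  Gamma_p phi = r_p,   with   (Gamma_p)_{ij} = gamma(|i - j|),
                       (r_p)_i = gamma(i),   i,j = 1..p.
Substitute the sample gammas (Toeplitz matrix and right-hand side of size 1):
  Gamma_p = [[5.0443]]
  r_p     = [-2.2952]
With p = 1 this is the single equation gamma(0) phi_1 = gamma(1):
  phi_hat_1 = gamma(1) / gamma(0) = -2.2952 / 5.0443 = -0.4550.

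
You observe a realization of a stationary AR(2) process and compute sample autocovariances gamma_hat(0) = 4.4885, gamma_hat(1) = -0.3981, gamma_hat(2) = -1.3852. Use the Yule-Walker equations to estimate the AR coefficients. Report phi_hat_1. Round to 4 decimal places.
\hat\phi_{1} = -0.1170

The Yule-Walker equations for an AR(p) process read, in matrix form,
  Gamma_p phi = r_p,   with   (Gamma_p)_{ij} = gamma(|i - j|),
                       (r_p)_i = gamma(i),   i,j = 1..p.
Substitute the sample gammas (Toeplitz matrix and right-hand side of size 2):
  Gamma_p = [[4.4885, -0.3981], [-0.3981, 4.4885]]
  r_p     = [-0.3981, -1.3852]
Written out:
  4.4885 phi_1 - 0.3981 phi_2 = -0.3981
  -0.3981 phi_1 + 4.4885 phi_2 = -1.3852
Solve by Cramer's rule:
  det = gamma(0)^2 - gamma(1)^2 = (4.4885)^2 - (-0.3981)^2 = 20.14663225 - 0.15848361 = 19.98814864
  phi_hat_1 = [gamma(1) gamma(0) - gamma(1) gamma(2)] / det = [(-0.3981)(4.4885) - (-0.3981)(-1.3852)] / 19.98814864 = -2.33831997 / 19.98814864 = -0.117
  phi_hat_2 = [gamma(0) gamma(2) - gamma(1)^2] / det = [(4.4885)(-1.3852) - (-0.3981)^2] / 19.98814864 = -6.37595381 / 19.98814864 = -0.319
So phi_hat = [-0.1170, -0.3190].
Therefore phi_hat_1 = -0.1170.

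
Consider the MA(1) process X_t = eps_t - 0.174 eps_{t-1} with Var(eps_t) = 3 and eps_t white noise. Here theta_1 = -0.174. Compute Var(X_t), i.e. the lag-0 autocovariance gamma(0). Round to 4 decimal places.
\gamma(0) = 3.0908

For an MA(q) process X_t = eps_t + sum_i theta_i eps_{t-i} with
Var(eps_t) = sigma^2, the variance is
  gamma(0) = sigma^2 * (1 + sum_i theta_i^2).
  sum_i theta_i^2 = (-0.174)^2 = 0.030276.
  gamma(0) = 3 * (1 + 0.030276) = 3 * 1.030276 = 3.090828, which rounds to 3.0908.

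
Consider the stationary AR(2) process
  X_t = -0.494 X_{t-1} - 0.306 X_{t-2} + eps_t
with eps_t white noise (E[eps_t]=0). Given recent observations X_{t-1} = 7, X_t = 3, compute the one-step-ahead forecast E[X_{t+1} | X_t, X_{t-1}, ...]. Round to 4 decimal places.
E[X_{t+1} \mid \mathcal F_t] = -3.6240

For an AR(p) model X_t = c + sum_i phi_i X_{t-i} + eps_t, the
one-step-ahead conditional mean is
  E[X_{t+1} | X_t, ...] = c + sum_i phi_i X_{t+1-i}.
Substitute known values:
  E[X_{t+1} | ...] = (-0.494) * (3) + (-0.306) * (7)
                   = -3.6240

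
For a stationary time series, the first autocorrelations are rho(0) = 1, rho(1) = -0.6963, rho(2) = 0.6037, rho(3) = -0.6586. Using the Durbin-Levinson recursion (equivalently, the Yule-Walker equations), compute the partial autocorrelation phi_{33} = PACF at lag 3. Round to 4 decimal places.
\phi_{33} = -0.3579

The PACF at lag k is phi_{kk}, the last component of the solution
to the Yule-Walker system G_k phi = r_k where
  (G_k)_{ij} = rho(|i - j|), (r_k)_i = rho(i), i,j = 1..k.
Equivalently, Durbin-Levinson gives phi_{kk} iteratively:
  phi_{11} = rho(1)
  phi_{kk} = [rho(k) - sum_{j=1..k-1} phi_{k-1,j} rho(k-j)]
            / [1 - sum_{j=1..k-1} phi_{k-1,j} rho(j)],
  phi_{k,j} = phi_{k-1,j} - phi_{kk} phi_{k-1,k-j},  j = 1..k-1.
Step k = 1:
  phi_11 = rho(1) = -0.6963.
Step k = 2:
  phi_22 = [rho(2) - phi_11 rho(1)] / [1 - phi_11 rho(1)] = [0.6037 - (-0.6963)(-0.6963)] / [1 - (-0.6963)(-0.6963)]
         = 0.11886631 / 0.51516631 = 0.230734.
  Update: phi_21 = phi_11 - phi_22 phi_11 = -0.6963 - (0.230734)(-0.6963) = -0.53564.
Step k = 3:
  phi_33 = [rho(3) - phi_21 rho(2) - phi_22 rho(1)] / [1 - phi_21 rho(1) - phi_22 rho(2)]
    numerator   = -0.6586 - (-0.53564)(0.6037) - (0.230734)(-0.6963) = -0.17457414
    denominator = 1 - (-0.53564)(-0.6963) - (0.230734)(0.6037) = 0.48773983
  phi_33 = -0.17457414 / 0.48773983 = -0.3579.
Therefore phi_{33} = -0.3579.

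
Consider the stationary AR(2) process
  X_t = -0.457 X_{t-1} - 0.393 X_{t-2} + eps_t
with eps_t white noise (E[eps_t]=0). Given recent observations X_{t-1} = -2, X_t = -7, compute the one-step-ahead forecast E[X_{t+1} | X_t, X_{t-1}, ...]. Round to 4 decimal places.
E[X_{t+1} \mid \mathcal F_t] = 3.9850

For an AR(p) model X_t = c + sum_i phi_i X_{t-i} + eps_t, the
one-step-ahead conditional mean is
  E[X_{t+1} | X_t, ...] = c + sum_i phi_i X_{t+1-i}.
Substitute known values:
  E[X_{t+1} | ...] = (-0.457) * (-7) + (-0.393) * (-2)
                   = 3.9850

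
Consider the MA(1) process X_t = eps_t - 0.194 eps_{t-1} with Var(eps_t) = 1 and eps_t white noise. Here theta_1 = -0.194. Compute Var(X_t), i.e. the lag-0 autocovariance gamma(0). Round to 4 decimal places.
\gamma(0) = 1.0376

For an MA(q) process X_t = eps_t + sum_i theta_i eps_{t-i} with
Var(eps_t) = sigma^2, the variance is
  gamma(0) = sigma^2 * (1 + sum_i theta_i^2).
  sum_i theta_i^2 = (-0.194)^2 = 0.037636.
  gamma(0) = 1 * (1 + 0.037636) = 1 * 1.037636 = 1.037636, which rounds to 1.0376.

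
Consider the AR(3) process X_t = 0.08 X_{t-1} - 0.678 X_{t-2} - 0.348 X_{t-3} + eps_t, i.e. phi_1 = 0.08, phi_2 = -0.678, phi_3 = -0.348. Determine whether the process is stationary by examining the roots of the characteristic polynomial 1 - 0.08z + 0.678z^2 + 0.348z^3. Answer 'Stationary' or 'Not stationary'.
\text{Stationary}

The AR(p) characteristic polynomial is P(z) = 1 - 0.08z + 0.678z^2 + 0.348z^3.
Stationarity requires all roots to lie outside the unit circle, i.e. |z| > 1 for every root.
Degree 3: look for a simple real root z0 first, then factor out (1 - z/z0) and solve the remaining quadratic.
Testing z0 = -2.5: P(-2.5) = 1 + (-0.08)(-2.5) + (0.678)(-2.5)^2 + (0.348)(-2.5)^3
  = 1 + (0.2) + (4.2375) + (-5.4375) = 0.  So z_0 = -2.5 is a root, |z_0| = 2.5.
Divide out the factor (1 + 0.4 z) = (1 - z/z0) (since 1/z0 = -0.4):
  P(z) = (1 + 0.4 z)(1 + (-0.48) z + (0.87) z^2)
  [check: z-coef -0.48 - (-0.4) = -0.08; z^2-coef 0.87 - (-0.4)(-0.48) = 0.678; z^3-coef -(-0.4)(0.87) = 0.348.]
Remaining roots from the quadratic factor 1 + (-0.48) z + (0.87) z^2:
  Set 1 + (-0.48) z + (0.87) z^2 = 0, i.e. a z^2 + b z + c = 0 with a = 0.87, b = -0.48, c = 1.
  Discriminant D = b^2 - 4ac = (-0.48)^2 - 4*(0.87)*1 = 0.2304 - (3.48) = -3.2496.
  D < 0, so the roots are the complex-conjugate pair z = (-b +/- i sqrt(-D)) / (2a) = 0.2759 +/- 1.036i.
  For a conjugate pair |z|^2 = z * conj(z) = (product of roots) = c/a = 1/(0.87) = 1.149425, so |z| = sqrt(1.149425) = 1.0721 for both roots.
Moduli of all roots: 2.5000, 1.0721, 1.0721.
All moduli strictly greater than 1? Yes.
Verdict: Stationary.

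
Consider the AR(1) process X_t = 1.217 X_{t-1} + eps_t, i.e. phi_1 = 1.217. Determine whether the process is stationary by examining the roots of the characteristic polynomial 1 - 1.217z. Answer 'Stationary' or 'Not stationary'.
\text{Not stationary}

The AR(p) characteristic polynomial is P(z) = 1 - 1.217z.
Stationarity requires all roots to lie outside the unit circle, i.e. |z| > 1 for every root.
This is linear in z: 1 + (-1.217) z = 0  =>  z = -1/(-1.217) = 0.821693,  |z| = 0.821693.
Moduli of all roots: 0.8217.
All moduli strictly greater than 1? No.
Verdict: Not stationary.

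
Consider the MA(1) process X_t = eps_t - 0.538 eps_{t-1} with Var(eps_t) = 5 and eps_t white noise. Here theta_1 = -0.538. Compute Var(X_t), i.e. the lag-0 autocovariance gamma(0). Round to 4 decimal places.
\gamma(0) = 6.4472

For an MA(q) process X_t = eps_t + sum_i theta_i eps_{t-i} with
Var(eps_t) = sigma^2, the variance is
  gamma(0) = sigma^2 * (1 + sum_i theta_i^2).
  sum_i theta_i^2 = (-0.538)^2 = 0.289444.
  gamma(0) = 5 * (1 + 0.289444) = 5 * 1.289444 = 6.44722, which rounds to 6.4472.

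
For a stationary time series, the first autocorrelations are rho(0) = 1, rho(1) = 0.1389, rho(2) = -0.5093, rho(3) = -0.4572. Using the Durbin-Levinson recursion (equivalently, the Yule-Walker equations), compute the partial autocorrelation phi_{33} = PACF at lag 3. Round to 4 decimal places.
\phi_{33} = -0.3930

The PACF at lag k is phi_{kk}, the last component of the solution
to the Yule-Walker system G_k phi = r_k where
  (G_k)_{ij} = rho(|i - j|), (r_k)_i = rho(i), i,j = 1..k.
Equivalently, Durbin-Levinson gives phi_{kk} iteratively:
  phi_{11} = rho(1)
  phi_{kk} = [rho(k) - sum_{j=1..k-1} phi_{k-1,j} rho(k-j)]
            / [1 - sum_{j=1..k-1} phi_{k-1,j} rho(j)],
  phi_{k,j} = phi_{k-1,j} - phi_{kk} phi_{k-1,k-j},  j = 1..k-1.
Step k = 1:
  phi_11 = rho(1) = 0.1389.
Step k = 2:
  phi_22 = [rho(2) - phi_11 rho(1)] / [1 - phi_11 rho(1)] = [-0.5093 - (0.1389)(0.1389)] / [1 - (0.1389)(0.1389)]
         = -0.52859321 / 0.98070679 = -0.538992.
  Update: phi_21 = phi_11 - phi_22 phi_11 = 0.1389 - (-0.538992)(0.1389) = 0.213766.
Step k = 3:
  phi_33 = [rho(3) - phi_21 rho(2) - phi_22 rho(1)] / [1 - phi_21 rho(1) - phi_22 rho(2)]
    numerator   = -0.4572 - (0.213766)(-0.5093) - (-0.538992)(0.1389) = -0.27346297
    denominator = 1 - (0.213766)(0.1389) - (-0.538992)(-0.5093) = 0.69579923
  phi_33 = -0.27346297 / 0.69579923 = -0.393.
Therefore phi_{33} = -0.3930.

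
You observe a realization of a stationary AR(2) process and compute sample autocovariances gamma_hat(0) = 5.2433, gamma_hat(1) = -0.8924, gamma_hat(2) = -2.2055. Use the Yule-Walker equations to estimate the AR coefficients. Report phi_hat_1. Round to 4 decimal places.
\hat\phi_{1} = -0.2490

The Yule-Walker equations for an AR(p) process read, in matrix form,
  Gamma_p phi = r_p,   with   (Gamma_p)_{ij} = gamma(|i - j|),
                       (r_p)_i = gamma(i),   i,j = 1..p.
Substitute the sample gammas (Toeplitz matrix and right-hand side of size 2):
  Gamma_p = [[5.2433, -0.8924], [-0.8924, 5.2433]]
  r_p     = [-0.8924, -2.2055]
Written out:
  5.2433 phi_1 - 0.8924 phi_2 = -0.8924
  -0.8924 phi_1 + 5.2433 phi_2 = -2.2055
Solve by Cramer's rule:
  det = gamma(0)^2 - gamma(1)^2 = (5.2433)^2 - (-0.8924)^2 = 27.49219489 - 0.79637776 = 26.69581713
  phi_hat_1 = [gamma(1) gamma(0) - gamma(1) gamma(2)] / det = [(-0.8924)(5.2433) - (-0.8924)(-2.2055)] / 26.69581713 = -6.64730912 / 26.69581713 = -0.249
  phi_hat_2 = [gamma(0) gamma(2) - gamma(1)^2] / det = [(5.2433)(-2.2055) - (-0.8924)^2] / 26.69581713 = -12.36047591 / 26.69581713 = -0.463
So phi_hat = [-0.2490, -0.4630].
Therefore phi_hat_1 = -0.2490.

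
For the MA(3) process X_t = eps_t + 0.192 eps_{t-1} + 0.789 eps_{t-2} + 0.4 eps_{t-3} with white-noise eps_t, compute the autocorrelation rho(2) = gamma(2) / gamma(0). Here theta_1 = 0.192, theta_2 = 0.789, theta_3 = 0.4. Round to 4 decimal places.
\rho(2) = 0.4759

For an MA(q) process with theta_0 = 1, the autocovariance is
  gamma(k) = sigma^2 * sum_{i=0..q-k} theta_i * theta_{i+k},
and rho(k) = gamma(k) / gamma(0). Sigma^2 cancels.
  numerator   = (1)*(0.789) + (0.192)*(0.4) = 0.8658.
  denominator = (1)^2 + (0.192)^2 + (0.789)^2 + (0.4)^2 = 1.819385.
  rho(2) = 0.8658 / 1.819385 = 0.4759.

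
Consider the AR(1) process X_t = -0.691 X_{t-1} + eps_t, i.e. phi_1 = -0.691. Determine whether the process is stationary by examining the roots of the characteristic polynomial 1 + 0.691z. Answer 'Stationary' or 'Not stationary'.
\text{Stationary}

The AR(p) characteristic polynomial is P(z) = 1 + 0.691z.
Stationarity requires all roots to lie outside the unit circle, i.e. |z| > 1 for every root.
This is linear in z: 1 + (0.691) z = 0  =>  z = -1/(0.691) = -1.447178,  |z| = 1.447178.
Moduli of all roots: 1.4472.
All moduli strictly greater than 1? Yes.
Verdict: Stationary.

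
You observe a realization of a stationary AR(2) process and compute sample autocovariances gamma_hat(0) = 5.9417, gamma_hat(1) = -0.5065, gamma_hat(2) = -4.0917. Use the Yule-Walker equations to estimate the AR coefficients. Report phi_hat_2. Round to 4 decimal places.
\hat\phi_{2} = -0.7010

The Yule-Walker equations for an AR(p) process read, in matrix form,
  Gamma_p phi = r_p,   with   (Gamma_p)_{ij} = gamma(|i - j|),
                       (r_p)_i = gamma(i),   i,j = 1..p.
Substitute the sample gammas (Toeplitz matrix and right-hand side of size 2):
  Gamma_p = [[5.9417, -0.5065], [-0.5065, 5.9417]]
  r_p     = [-0.5065, -4.0917]
Written out:
  5.9417 phi_1 - 0.5065 phi_2 = -0.5065
  -0.5065 phi_1 + 5.9417 phi_2 = -4.0917
Solve by Cramer's rule:
  det = gamma(0)^2 - gamma(1)^2 = (5.9417)^2 - (-0.5065)^2 = 35.30379889 - 0.25654225 = 35.04725664
  phi_hat_1 = [gamma(1) gamma(0) - gamma(1) gamma(2)] / det = [(-0.5065)(5.9417) - (-0.5065)(-4.0917)] / 35.04725664 = -5.0819171 / 35.04725664 = -0.145
  phi_hat_2 = [gamma(0) gamma(2) - gamma(1)^2] / det = [(5.9417)(-4.0917) - (-0.5065)^2] / 35.04725664 = -24.56819614 / 35.04725664 = -0.701
So phi_hat = [-0.1450, -0.7010].
Therefore phi_hat_2 = -0.7010.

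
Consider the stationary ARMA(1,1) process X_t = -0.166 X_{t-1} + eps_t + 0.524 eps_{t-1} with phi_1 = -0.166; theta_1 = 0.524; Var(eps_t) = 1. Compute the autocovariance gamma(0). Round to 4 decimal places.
\gamma(0) = 1.1318

Multiply the model equation by X_{t-k} and take expectations. With theta_0 = psi_0 = 1 and psi_j the MA(infinity) weights, this gives
  gamma(k) - sum_i phi_i gamma(k-i) = c_k,
  c_k = sigma^2 * sum_{j=k..q} theta_j psi_{j-k}   (c_k = 0 for k > q),
using gamma(-m) = gamma(m).
psi-weights needed (psi_j = theta_j + sum_i phi_i psi_{j-i}):
  psi_1 = theta_1 + phi_1 = 0.524 + (-0.166) = 0.358
Right-hand sides:
  c_0 = sigma^2 (1 + theta_1 psi_1) = 1 * (1 + (0.524)(0.358)) = 1 * 1.187592 = 1.187592
  c_1 = sigma^2 theta_1 = 1 * (0.524) = 0.524
  c_2 = 0
Equations for k = 0 and k = 1 (AR order 1):
  gamma(0) = phi_1 gamma(1) + c_0
  gamma(1) = phi_1 gamma(0) + c_1
Substituting the second into the first: gamma(0) (1 - phi_1^2) = c_0 + phi_1 c_1, so
  gamma(0) = (c_0 + phi_1 c_1) / (1 - phi_1^2) = (1.187592 + (-0.166)(0.524)) / (1 - (-0.166)^2) = 1.100608 / 0.972444 = 1.131796.
Therefore gamma(0) = 1.1318 (to 4 decimal places).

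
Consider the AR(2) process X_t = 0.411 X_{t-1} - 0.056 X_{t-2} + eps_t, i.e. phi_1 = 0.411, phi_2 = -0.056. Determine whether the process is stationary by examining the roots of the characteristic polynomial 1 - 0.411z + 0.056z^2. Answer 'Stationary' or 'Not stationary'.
\text{Stationary}

The AR(p) characteristic polynomial is P(z) = 1 - 0.411z + 0.056z^2.
Stationarity requires all roots to lie outside the unit circle, i.e. |z| > 1 for every root.
Set 1 + (-0.411) z + (0.056) z^2 = 0, i.e. a z^2 + b z + c = 0 with a = 0.056, b = -0.411, c = 1.
Discriminant D = b^2 - 4ac = (-0.411)^2 - 4*(0.056)*1 = 0.168921 - (0.224) = -0.055079.
D < 0, so the roots are the complex-conjugate pair z = (-b +/- i sqrt(-D)) / (2a) = 3.6696 +/- 2.0954i.
For a conjugate pair |z|^2 = z * conj(z) = (product of roots) = c/a = 1/(0.056) = 17.857143, so |z| = sqrt(17.857143) = 4.2258 for both roots.
Moduli of all roots: 4.2258, 4.2258.
All moduli strictly greater than 1? Yes.
Verdict: Stationary.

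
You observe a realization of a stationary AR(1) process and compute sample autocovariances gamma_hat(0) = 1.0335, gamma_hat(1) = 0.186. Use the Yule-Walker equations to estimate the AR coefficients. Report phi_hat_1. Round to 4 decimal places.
\hat\phi_{1} = 0.1800

The Yule-Walker equations for an AR(p) process read, in matrix form,
  Gamma_p phi = r_p,   with   (Gamma_p)_{ij} = gamma(|i - j|),
                       (r_p)_i = gamma(i),   i,j = 1..p.
Substitute the sample gammas (Toeplitz matrix and right-hand side of size 1):
  Gamma_p = [[1.0335]]
  r_p     = [0.186]
With p = 1 this is the single equation gamma(0) phi_1 = gamma(1):
  phi_hat_1 = gamma(1) / gamma(0) = 0.186 / 1.0335 = 0.1800.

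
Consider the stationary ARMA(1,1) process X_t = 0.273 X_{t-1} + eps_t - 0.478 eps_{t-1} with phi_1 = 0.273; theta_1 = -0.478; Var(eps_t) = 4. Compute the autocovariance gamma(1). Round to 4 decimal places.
\gamma(1) = -0.7704

Multiply the model equation by X_{t-k} and take expectations. With theta_0 = psi_0 = 1 and psi_j the MA(infinity) weights, this gives
  gamma(k) - sum_i phi_i gamma(k-i) = c_k,
  c_k = sigma^2 * sum_{j=k..q} theta_j psi_{j-k}   (c_k = 0 for k > q),
using gamma(-m) = gamma(m).
psi-weights needed (psi_j = theta_j + sum_i phi_i psi_{j-i}):
  psi_1 = theta_1 + phi_1 = -0.478 + (0.273) = -0.205
Right-hand sides:
  c_0 = sigma^2 (1 + theta_1 psi_1) = 4 * (1 + (-0.478)(-0.205)) = 4 * 1.09799 = 4.39196
  c_1 = sigma^2 theta_1 = 4 * (-0.478) = -1.912
  c_2 = 0
Equations for k = 0 and k = 1 (AR order 1):
  gamma(0) = phi_1 gamma(1) + c_0
  gamma(1) = phi_1 gamma(0) + c_1
Substituting the second into the first: gamma(0) (1 - phi_1^2) = c_0 + phi_1 c_1, so
  gamma(0) = (c_0 + phi_1 c_1) / (1 - phi_1^2) = (4.39196 + (0.273)(-1.912)) / (1 - (0.273)^2) = 3.869984 / 0.925471 = 4.181637.
  gamma(1) = phi_1 gamma(0) + c_1 = (0.273)(4.181637) + (-1.912) = -0.770413.
Therefore gamma(1) = -0.7704 (to 4 decimal places).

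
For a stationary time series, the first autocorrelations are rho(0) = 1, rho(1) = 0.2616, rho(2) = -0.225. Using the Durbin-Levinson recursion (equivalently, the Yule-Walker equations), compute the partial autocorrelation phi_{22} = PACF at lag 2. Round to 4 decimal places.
\phi_{22} = -0.3150

The PACF at lag k is phi_{kk}, the last component of the solution
to the Yule-Walker system G_k phi = r_k where
  (G_k)_{ij} = rho(|i - j|), (r_k)_i = rho(i), i,j = 1..k.
Equivalently, Durbin-Levinson gives phi_{kk} iteratively:
  phi_{11} = rho(1)
  phi_{kk} = [rho(k) - sum_{j=1..k-1} phi_{k-1,j} rho(k-j)]
            / [1 - sum_{j=1..k-1} phi_{k-1,j} rho(j)],
  phi_{k,j} = phi_{k-1,j} - phi_{kk} phi_{k-1,k-j},  j = 1..k-1.
Step k = 1:
  phi_11 = rho(1) = 0.2616.
Step k = 2:
  phi_22 = [rho(2) - phi_11 rho(1)] / [1 - phi_11 rho(1)] = [-0.225 - (0.2616)(0.2616)] / [1 - (0.2616)(0.2616)]
         = -0.29343456 / 0.93156544 = -0.315.
Therefore phi_{22} = -0.3150.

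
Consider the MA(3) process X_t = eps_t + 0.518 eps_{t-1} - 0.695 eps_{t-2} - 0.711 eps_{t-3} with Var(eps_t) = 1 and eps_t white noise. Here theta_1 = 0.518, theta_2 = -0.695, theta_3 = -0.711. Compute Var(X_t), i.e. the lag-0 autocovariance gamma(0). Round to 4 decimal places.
\gamma(0) = 2.2569

For an MA(q) process X_t = eps_t + sum_i theta_i eps_{t-i} with
Var(eps_t) = sigma^2, the variance is
  gamma(0) = sigma^2 * (1 + sum_i theta_i^2).
  sum_i theta_i^2 = (0.518)^2 + (-0.695)^2 + (-0.711)^2 = 0.268324 + 0.483025 + 0.505521 = 1.25687.
  gamma(0) = 1 * (1 + 1.25687) = 1 * 2.25687 = 2.25687, which rounds to 2.2569.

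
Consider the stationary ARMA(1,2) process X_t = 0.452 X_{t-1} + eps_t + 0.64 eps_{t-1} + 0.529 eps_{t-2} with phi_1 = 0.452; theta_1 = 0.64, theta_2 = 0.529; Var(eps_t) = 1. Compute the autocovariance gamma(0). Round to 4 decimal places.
\gamma(0) = 3.5066

Multiply the model equation by X_{t-k} and take expectations. With theta_0 = psi_0 = 1 and psi_j the MA(infinity) weights, this gives
  gamma(k) - sum_i phi_i gamma(k-i) = c_k,
  c_k = sigma^2 * sum_{j=k..q} theta_j psi_{j-k}   (c_k = 0 for k > q),
using gamma(-m) = gamma(m).
psi-weights needed (psi_j = theta_j + sum_i phi_i psi_{j-i}):
  psi_1 = theta_1 + phi_1 = 0.64 + (0.452) = 1.092
  psi_2 = theta_2 + phi_1 psi_1 = 0.529 + (0.452)(1.092) = 1.022584
Right-hand sides:
  c_0 = sigma^2 (1 + theta_1 psi_1 + theta_2 psi_2) = 1 * (1 + (0.64)(1.092) + (0.529)(1.022584)) = 1 * 2.239827 = 2.239827
  c_1 = sigma^2 (theta_1 + theta_2 psi_1) = 1 * (0.64 + (0.529)(1.092)) = 1.217668
  c_2 = sigma^2 theta_2 = 1 * (0.529) = 0.529
Equations for k = 0 and k = 1 (AR order 1):
  gamma(0) = phi_1 gamma(1) + c_0
  gamma(1) = phi_1 gamma(0) + c_1
Substituting the second into the first: gamma(0) (1 - phi_1^2) = c_0 + phi_1 c_1, so
  gamma(0) = (c_0 + phi_1 c_1) / (1 - phi_1^2) = (2.239827 + (0.452)(1.217668)) / (1 - (0.452)^2) = 2.790213 / 0.795696 = 3.506632.
Therefore gamma(0) = 3.5066 (to 4 decimal places).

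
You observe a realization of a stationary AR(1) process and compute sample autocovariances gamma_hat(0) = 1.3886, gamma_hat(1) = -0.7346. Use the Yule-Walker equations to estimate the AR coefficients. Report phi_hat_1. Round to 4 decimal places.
\hat\phi_{1} = -0.5290

The Yule-Walker equations for an AR(p) process read, in matrix form,
  Gamma_p phi = r_p,   with   (Gamma_p)_{ij} = gamma(|i - j|),
                       (r_p)_i = gamma(i),   i,j = 1..p.
Substitute the sample gammas (Toeplitz matrix and right-hand side of size 1):
  Gamma_p = [[1.3886]]
  r_p     = [-0.7346]
With p = 1 this is the single equation gamma(0) phi_1 = gamma(1):
  phi_hat_1 = gamma(1) / gamma(0) = -0.7346 / 1.3886 = -0.5290.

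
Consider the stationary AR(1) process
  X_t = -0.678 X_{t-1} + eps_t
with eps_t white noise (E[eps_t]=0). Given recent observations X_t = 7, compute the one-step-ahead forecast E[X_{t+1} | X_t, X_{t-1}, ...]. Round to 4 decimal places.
E[X_{t+1} \mid \mathcal F_t] = -4.7460

For an AR(p) model X_t = c + sum_i phi_i X_{t-i} + eps_t, the
one-step-ahead conditional mean is
  E[X_{t+1} | X_t, ...] = c + sum_i phi_i X_{t+1-i}.
Substitute known values:
  E[X_{t+1} | ...] = (-0.678) * (7)
                   = -4.7460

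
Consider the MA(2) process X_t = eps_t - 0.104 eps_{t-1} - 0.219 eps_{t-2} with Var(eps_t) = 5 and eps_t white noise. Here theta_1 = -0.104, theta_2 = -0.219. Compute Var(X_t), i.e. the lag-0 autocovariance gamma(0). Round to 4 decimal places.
\gamma(0) = 5.2939

For an MA(q) process X_t = eps_t + sum_i theta_i eps_{t-i} with
Var(eps_t) = sigma^2, the variance is
  gamma(0) = sigma^2 * (1 + sum_i theta_i^2).
  sum_i theta_i^2 = (-0.104)^2 + (-0.219)^2 = 0.010816 + 0.047961 = 0.058777.
  gamma(0) = 5 * (1 + 0.058777) = 5 * 1.058777 = 5.293885, which rounds to 5.2939.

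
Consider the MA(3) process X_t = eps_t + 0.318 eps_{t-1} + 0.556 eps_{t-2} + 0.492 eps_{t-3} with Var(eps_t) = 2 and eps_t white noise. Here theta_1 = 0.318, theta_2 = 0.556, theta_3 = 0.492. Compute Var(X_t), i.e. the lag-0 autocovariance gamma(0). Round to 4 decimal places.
\gamma(0) = 3.3046

For an MA(q) process X_t = eps_t + sum_i theta_i eps_{t-i} with
Var(eps_t) = sigma^2, the variance is
  gamma(0) = sigma^2 * (1 + sum_i theta_i^2).
  sum_i theta_i^2 = (0.318)^2 + (0.556)^2 + (0.492)^2 = 0.101124 + 0.309136 + 0.242064 = 0.652324.
  gamma(0) = 2 * (1 + 0.652324) = 2 * 1.652324 = 3.304648, which rounds to 3.3046.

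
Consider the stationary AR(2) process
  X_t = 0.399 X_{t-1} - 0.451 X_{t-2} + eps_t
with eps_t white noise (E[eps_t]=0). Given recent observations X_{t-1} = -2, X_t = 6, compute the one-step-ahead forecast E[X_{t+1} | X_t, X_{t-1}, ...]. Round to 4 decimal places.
E[X_{t+1} \mid \mathcal F_t] = 3.2960

For an AR(p) model X_t = c + sum_i phi_i X_{t-i} + eps_t, the
one-step-ahead conditional mean is
  E[X_{t+1} | X_t, ...] = c + sum_i phi_i X_{t+1-i}.
Substitute known values:
  E[X_{t+1} | ...] = (0.399) * (6) + (-0.451) * (-2)
                   = 3.2960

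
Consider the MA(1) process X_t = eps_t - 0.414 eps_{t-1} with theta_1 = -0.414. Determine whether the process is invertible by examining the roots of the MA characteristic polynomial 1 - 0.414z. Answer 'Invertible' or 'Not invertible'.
\text{Invertible}

The MA(q) characteristic polynomial is P(z) = 1 - 0.414z.
Invertibility requires all roots to lie outside the unit circle, i.e. |z| > 1 for every root.
This is linear in z: 1 + (-0.414) z = 0  =>  z = -1/(-0.414) = 2.415459,  |z| = 2.415459.
Moduli of all roots: 2.4155.
All moduli strictly greater than 1? Yes.
Verdict: Invertible.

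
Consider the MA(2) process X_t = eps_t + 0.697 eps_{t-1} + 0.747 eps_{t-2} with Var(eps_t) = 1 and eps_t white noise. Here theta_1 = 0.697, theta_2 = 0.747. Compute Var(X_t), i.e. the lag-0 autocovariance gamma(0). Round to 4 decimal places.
\gamma(0) = 2.0438

For an MA(q) process X_t = eps_t + sum_i theta_i eps_{t-i} with
Var(eps_t) = sigma^2, the variance is
  gamma(0) = sigma^2 * (1 + sum_i theta_i^2).
  sum_i theta_i^2 = (0.697)^2 + (0.747)^2 = 0.485809 + 0.558009 = 1.043818.
  gamma(0) = 1 * (1 + 1.043818) = 1 * 2.043818 = 2.043818, which rounds to 2.0438.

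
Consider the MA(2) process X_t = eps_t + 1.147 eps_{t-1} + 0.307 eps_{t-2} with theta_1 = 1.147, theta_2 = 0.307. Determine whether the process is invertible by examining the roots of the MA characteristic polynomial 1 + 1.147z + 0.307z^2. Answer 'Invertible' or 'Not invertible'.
\text{Invertible}

The MA(q) characteristic polynomial is P(z) = 1 + 1.147z + 0.307z^2.
Invertibility requires all roots to lie outside the unit circle, i.e. |z| > 1 for every root.
Set 1 + (1.147) z + (0.307) z^2 = 0, i.e. a z^2 + b z + c = 0 with a = 0.307, b = 1.147, c = 1.
Discriminant D = b^2 - 4ac = (1.147)^2 - 4*(0.307)*1 = 1.315609 - (1.228) = 0.087609.
D >= 0, so the roots are real: z = (-b +/- sqrt(D)) / (2a) = (-1.147 +/- 0.295988) / (0.614).
  z_1 = (-1.147 + 0.295988) / (0.614) = -1.386,   |z_1| = 1.386.
  z_2 = (-1.147 - 0.295988) / (0.614) = -2.3501,   |z_2| = 2.3501.
Moduli of all roots: 1.3860, 2.3501.
All moduli strictly greater than 1? Yes.
Verdict: Invertible.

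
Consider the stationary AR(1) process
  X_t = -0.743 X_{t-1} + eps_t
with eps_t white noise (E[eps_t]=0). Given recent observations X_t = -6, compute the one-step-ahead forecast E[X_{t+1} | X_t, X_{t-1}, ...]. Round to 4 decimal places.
E[X_{t+1} \mid \mathcal F_t] = 4.4580

For an AR(p) model X_t = c + sum_i phi_i X_{t-i} + eps_t, the
one-step-ahead conditional mean is
  E[X_{t+1} | X_t, ...] = c + sum_i phi_i X_{t+1-i}.
Substitute known values:
  E[X_{t+1} | ...] = (-0.743) * (-6)
                   = 4.4580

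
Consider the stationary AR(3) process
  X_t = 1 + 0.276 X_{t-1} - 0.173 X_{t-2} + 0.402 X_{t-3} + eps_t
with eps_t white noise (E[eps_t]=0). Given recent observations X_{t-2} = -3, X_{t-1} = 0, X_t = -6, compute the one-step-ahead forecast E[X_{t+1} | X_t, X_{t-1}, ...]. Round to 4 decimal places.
E[X_{t+1} \mid \mathcal F_t] = -1.8620

For an AR(p) model X_t = c + sum_i phi_i X_{t-i} + eps_t, the
one-step-ahead conditional mean is
  E[X_{t+1} | X_t, ...] = c + sum_i phi_i X_{t+1-i}.
Substitute known values:
  E[X_{t+1} | ...] = 1 + (0.276) * (-6) + (-0.173) * (0) + (0.402) * (-3)
                   = -1.8620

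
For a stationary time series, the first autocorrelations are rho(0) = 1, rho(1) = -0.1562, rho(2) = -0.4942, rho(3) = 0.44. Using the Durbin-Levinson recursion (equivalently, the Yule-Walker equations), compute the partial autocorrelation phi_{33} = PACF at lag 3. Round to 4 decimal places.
\phi_{33} = 0.3411

The PACF at lag k is phi_{kk}, the last component of the solution
to the Yule-Walker system G_k phi = r_k where
  (G_k)_{ij} = rho(|i - j|), (r_k)_i = rho(i), i,j = 1..k.
Equivalently, Durbin-Levinson gives phi_{kk} iteratively:
  phi_{11} = rho(1)
  phi_{kk} = [rho(k) - sum_{j=1..k-1} phi_{k-1,j} rho(k-j)]
            / [1 - sum_{j=1..k-1} phi_{k-1,j} rho(j)],
  phi_{k,j} = phi_{k-1,j} - phi_{kk} phi_{k-1,k-j},  j = 1..k-1.
Step k = 1:
  phi_11 = rho(1) = -0.1562.
Step k = 2:
  phi_22 = [rho(2) - phi_11 rho(1)] / [1 - phi_11 rho(1)] = [-0.4942 - (-0.1562)(-0.1562)] / [1 - (-0.1562)(-0.1562)]
         = -0.51859844 / 0.97560156 = -0.531568.
  Update: phi_21 = phi_11 - phi_22 phi_11 = -0.1562 - (-0.531568)(-0.1562) = -0.239231.
Step k = 3:
  phi_33 = [rho(3) - phi_21 rho(2) - phi_22 rho(1)] / [1 - phi_21 rho(1) - phi_22 rho(2)]
    numerator   = 0.44 - (-0.239231)(-0.4942) - (-0.531568)(-0.1562) = 0.23874119
    denominator = 1 - (-0.239231)(-0.1562) - (-0.531568)(-0.4942) = 0.69993129
  phi_33 = 0.23874119 / 0.69993129 = 0.3411.
Therefore phi_{33} = 0.3411.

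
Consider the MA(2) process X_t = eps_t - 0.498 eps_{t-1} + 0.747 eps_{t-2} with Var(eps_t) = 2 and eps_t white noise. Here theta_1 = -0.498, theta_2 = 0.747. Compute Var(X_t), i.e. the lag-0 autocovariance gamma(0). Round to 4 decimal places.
\gamma(0) = 3.6120

For an MA(q) process X_t = eps_t + sum_i theta_i eps_{t-i} with
Var(eps_t) = sigma^2, the variance is
  gamma(0) = sigma^2 * (1 + sum_i theta_i^2).
  sum_i theta_i^2 = (-0.498)^2 + (0.747)^2 = 0.248004 + 0.558009 = 0.806013.
  gamma(0) = 2 * (1 + 0.806013) = 2 * 1.806013 = 3.612026, which rounds to 3.6120.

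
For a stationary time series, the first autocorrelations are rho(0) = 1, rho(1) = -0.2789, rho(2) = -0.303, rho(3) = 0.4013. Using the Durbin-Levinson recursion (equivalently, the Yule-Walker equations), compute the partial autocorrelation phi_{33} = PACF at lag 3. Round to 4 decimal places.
\phi_{33} = 0.2180

The PACF at lag k is phi_{kk}, the last component of the solution
to the Yule-Walker system G_k phi = r_k where
  (G_k)_{ij} = rho(|i - j|), (r_k)_i = rho(i), i,j = 1..k.
Equivalently, Durbin-Levinson gives phi_{kk} iteratively:
  phi_{11} = rho(1)
  phi_{kk} = [rho(k) - sum_{j=1..k-1} phi_{k-1,j} rho(k-j)]
            / [1 - sum_{j=1..k-1} phi_{k-1,j} rho(j)],
  phi_{k,j} = phi_{k-1,j} - phi_{kk} phi_{k-1,k-j},  j = 1..k-1.
Step k = 1:
  phi_11 = rho(1) = -0.2789.
Step k = 2:
  phi_22 = [rho(2) - phi_11 rho(1)] / [1 - phi_11 rho(1)] = [-0.303 - (-0.2789)(-0.2789)] / [1 - (-0.2789)(-0.2789)]
         = -0.38078521 / 0.92221479 = -0.412903.
  Update: phi_21 = phi_11 - phi_22 phi_11 = -0.2789 - (-0.412903)(-0.2789) = -0.394059.
Step k = 3:
  phi_33 = [rho(3) - phi_21 rho(2) - phi_22 rho(1)] / [1 - phi_21 rho(1) - phi_22 rho(2)]
    numerator   = 0.4013 - (-0.394059)(-0.303) - (-0.412903)(-0.2789) = 0.1667416
    denominator = 1 - (-0.394059)(-0.2789) - (-0.412903)(-0.303) = 0.76498745
  phi_33 = 0.1667416 / 0.76498745 = 0.218.
Therefore phi_{33} = 0.2180.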